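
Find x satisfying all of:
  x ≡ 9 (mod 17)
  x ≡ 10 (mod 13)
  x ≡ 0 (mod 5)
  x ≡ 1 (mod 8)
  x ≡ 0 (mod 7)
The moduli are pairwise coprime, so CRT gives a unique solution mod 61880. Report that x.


Product of moduli M = 17 · 13 · 5 · 8 · 7 = 61880.
Merge one congruence at a time:
  Start: x ≡ 9 (mod 17).
  Combine with x ≡ 10 (mod 13); new modulus lcm = 221.
    Write x = 9 + 17·t and substitute into x ≡ 10 (mod 13): 17·t ≡ 10 − 9 = 1 (mod 13).
    Reduce coefficients mod 13: 4·t ≡ 1 (mod 13).
    The inverse of 4 mod 13 is 10 (since 4·10 = 40 = 3·13 + 1), so t ≡ 10·1 = 10 ≡ 10 (mod 13).
    Then x = 9 + 17·10 = 179, valid modulo lcm(17, 13) = 221: x ≡ 179 (mod 221).
  Combine with x ≡ 0 (mod 5); new modulus lcm = 1105.
    Write x = 179 + 221·t and substitute into x ≡ 0 (mod 5): 221·t ≡ 0 − 179 = -179 (mod 5).
    Reduce coefficients mod 5: 1·t ≡ 1 (mod 5).
    So t ≡ 1 (mod 5).
    Then x = 179 + 221·1 = 400, valid modulo lcm(221, 5) = 1105: x ≡ 400 (mod 1105).
  Combine with x ≡ 1 (mod 8); new modulus lcm = 8840.
    Write x = 400 + 1105·t and substitute into x ≡ 1 (mod 8): 1105·t ≡ 1 − 400 = -399 (mod 8).
    Reduce coefficients mod 8: 1·t ≡ 1 (mod 8).
    So t ≡ 1 (mod 8).
    Then x = 400 + 1105·1 = 1505, valid modulo lcm(1105, 8) = 8840: x ≡ 1505 (mod 8840).
  Combine with x ≡ 0 (mod 7); new modulus lcm = 61880.
    Write x = 1505 + 8840·t and substitute into x ≡ 0 (mod 7): 8840·t ≡ 0 − 1505 = -1505 (mod 7).
    Reduce coefficients mod 7: 6·t ≡ 0 (mod 7).
    The inverse of 6 mod 7 is 6 (since 6·6 = 36 = 5·7 + 1), so t ≡ 6·0 = 0 ≡ 0 (mod 7).
    Then x = 1505 + 8840·0 = 1505, valid modulo lcm(8840, 7) = 61880: x ≡ 1505 (mod 61880).
Verify against each original: 1505 mod 17 = 9, 1505 mod 13 = 10, 1505 mod 5 = 0, 1505 mod 8 = 1, 1505 mod 7 = 0.

x ≡ 1505 (mod 61880).


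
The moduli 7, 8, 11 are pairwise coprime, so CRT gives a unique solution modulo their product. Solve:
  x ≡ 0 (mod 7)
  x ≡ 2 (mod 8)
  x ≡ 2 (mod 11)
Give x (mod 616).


Moduli 7, 8, 11 are pairwise coprime; by CRT there is a unique solution modulo M = 7 · 8 · 11 = 616.
Solve pairwise, accumulating the modulus:
  Start with x ≡ 0 (mod 7).
  Combine with x ≡ 2 (mod 8): since gcd(7, 8) = 1, we get a unique residue mod 56.
    Write x = 0 + 7·t and substitute into x ≡ 2 (mod 8): 7·t ≡ 2 − 0 = 2 (mod 8).
    The inverse of 7 mod 8 is 7 (since 7·7 = 49 = 6·8 + 1), so t ≡ 7·2 = 14 ≡ 6 (mod 8).
    Then x = 0 + 7·6 = 42, valid modulo lcm(7, 8) = 56: x ≡ 42 (mod 56).
  Combine with x ≡ 2 (mod 11): since gcd(56, 11) = 1, we get a unique residue mod 616.
    Write x = 42 + 56·t and substitute into x ≡ 2 (mod 11): 56·t ≡ 2 − 42 = -40 (mod 11).
    Reduce coefficients mod 11: 1·t ≡ 4 (mod 11).
    So t ≡ 4 (mod 11).
    Then x = 42 + 56·4 = 266, valid modulo lcm(56, 11) = 616: x ≡ 266 (mod 616).
Verify: 266 mod 7 = 0 ✓, 266 mod 8 = 2 ✓, 266 mod 11 = 2 ✓.

x ≡ 266 (mod 616).


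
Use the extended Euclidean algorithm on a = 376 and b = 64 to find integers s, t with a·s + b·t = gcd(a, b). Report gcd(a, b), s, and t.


Euclidean algorithm on (376, 64) — divide until remainder is 0:
  376 = 5 · 64 + 56
  64 = 1 · 56 + 8
  56 = 7 · 8 + 0
gcd(376, 64) = 8.
Track Bezout coefficients alongside the remainders: start with r₀ = 376 = a·1 + b·0 (s = 1, t = 0) and r₁ = 64 = a·0 + b·1 (s = 0, t = 1); each new remainder r_{k+1} = r_{k-1} − q_k·r_k inherits s_{k+1} = s_{k-1} − q_k·s_k, t_{k+1} = t_{k-1} − q_k·t_k, so r_k = a·s_k + b·t_k at every step:
  q = 5: r = 56, s = 1 − 5·0 = 1, t = 0 − 5·1 = -5  (check: 376·1 + 64·(-5) = 56)
  q = 1: r = 8, s = 0 − 1·1 = -1, t = 1 − 1·(-5) = 6  (check: 376·(-1) + 64·6 = 8)
The row with r = 8 (the gcd) gives the Bezout coefficients s = -1, t = 6.
Result: 376 · (-1) + 64 · (6) = 8.

gcd(376, 64) = 8; s = -1, t = 6 (check: 376·(-1) + 64·6 = 8).


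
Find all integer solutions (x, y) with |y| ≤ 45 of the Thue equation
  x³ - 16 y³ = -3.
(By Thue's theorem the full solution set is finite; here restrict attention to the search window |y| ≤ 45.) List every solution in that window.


The equation is x³ - 16y³ = -3. For fixed y, x³ = 16·y³ − 3, so a solution requires the RHS to be a perfect cube.
Strategy: iterate y from -45 to 45, compute RHS = 16·y³ − 3, and check whether it is a (positive or negative) perfect cube.
Check small values of y:
  y = 0: RHS = -3 is not a perfect cube.
  y = 1: RHS = 13 is not a perfect cube.
  y = -1: RHS = -19 is not a perfect cube.
  y = 2: RHS = 125 = (5)³ ⇒ x = 5 works.
  y = -2: RHS = -131 is not a perfect cube.
  y = 3: RHS = 429 is not a perfect cube.
  y = -3: RHS = -435 is not a perfect cube.
Continuing the search up to |y| = 45 finds no further solutions beyond those listed.
Collected solutions: (5, 2).

Solutions (with |y| ≤ 45): (5, 2).


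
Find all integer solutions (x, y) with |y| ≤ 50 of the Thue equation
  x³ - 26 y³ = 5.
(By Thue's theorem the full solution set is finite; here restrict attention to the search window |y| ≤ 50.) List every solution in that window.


The equation is x³ - 26y³ = 5. For fixed y, x³ = 26·y³ + 5, so a solution requires the RHS to be a perfect cube.
Strategy: iterate y from -50 to 50, compute RHS = 26·y³ + 5, and check whether it is a (positive or negative) perfect cube.
Check small values of y:
  y = 0: RHS = 5 is not a perfect cube.
  y = 1: RHS = 31 is not a perfect cube.
  y = -1: RHS = -21 is not a perfect cube.
  y = 2: RHS = 213 is not a perfect cube.
  y = -2: RHS = -203 is not a perfect cube.
  y = 3: RHS = 707 is not a perfect cube.
  y = -3: RHS = -697 is not a perfect cube.
Continuing the search up to |y| = 50 finds no solutions either.
No (x, y) in the scanned range satisfies the equation.

No integer solutions with |y| ≤ 50.


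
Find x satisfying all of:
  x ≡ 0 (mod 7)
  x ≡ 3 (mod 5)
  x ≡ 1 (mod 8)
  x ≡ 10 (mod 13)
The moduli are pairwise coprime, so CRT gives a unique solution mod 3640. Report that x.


Product of moduli M = 7 · 5 · 8 · 13 = 3640.
Merge one congruence at a time:
  Start: x ≡ 0 (mod 7).
  Combine with x ≡ 3 (mod 5); new modulus lcm = 35.
    Write x = 0 + 7·t and substitute into x ≡ 3 (mod 5): 7·t ≡ 3 − 0 = 3 (mod 5).
    Reduce coefficients mod 5: 2·t ≡ 3 (mod 5).
    The inverse of 2 mod 5 is 3 (since 2·3 = 6 = 1·5 + 1), so t ≡ 3·3 = 9 ≡ 4 (mod 5).
    Then x = 0 + 7·4 = 28, valid modulo lcm(7, 5) = 35: x ≡ 28 (mod 35).
  Combine with x ≡ 1 (mod 8); new modulus lcm = 280.
    Write x = 28 + 35·t and substitute into x ≡ 1 (mod 8): 35·t ≡ 1 − 28 = -27 (mod 8).
    Reduce coefficients mod 8: 3·t ≡ 5 (mod 8).
    The inverse of 3 mod 8 is 3 (since 3·3 = 9 = 1·8 + 1), so t ≡ 3·5 = 15 ≡ 7 (mod 8).
    Then x = 28 + 35·7 = 273, valid modulo lcm(35, 8) = 280: x ≡ 273 (mod 280).
  Combine with x ≡ 10 (mod 13); new modulus lcm = 3640.
    Write x = 273 + 280·t and substitute into x ≡ 10 (mod 13): 280·t ≡ 10 − 273 = -263 (mod 13).
    Reduce coefficients mod 13: 7·t ≡ 10 (mod 13).
    The inverse of 7 mod 13 is 2 (since 7·2 = 14 = 1·13 + 1), so t ≡ 2·10 = 20 ≡ 7 (mod 13).
    Then x = 273 + 280·7 = 2233, valid modulo lcm(280, 13) = 3640: x ≡ 2233 (mod 3640).
Verify against each original: 2233 mod 7 = 0, 2233 mod 5 = 3, 2233 mod 8 = 1, 2233 mod 13 = 10.

x ≡ 2233 (mod 3640).


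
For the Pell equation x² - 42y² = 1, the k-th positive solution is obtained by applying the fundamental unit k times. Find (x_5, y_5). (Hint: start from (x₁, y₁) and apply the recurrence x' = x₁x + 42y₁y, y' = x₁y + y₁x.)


Step 1: Find the fundamental solution (x₁, y₁) of x² - 42y² = 1.
  Expand √42 as a continued fraction. a₀ = ⌊√42⌋ = 6; iterate m_{k+1} = d_k·a_k − m_k, d_{k+1} = (42 − m_{k+1}²)/d_k, a_{k+1} = ⌊(a₀ + m_{k+1})/d_{k+1}⌋ (starting m₀ = 0, d₀ = 1), with convergents p_k = a_k·p_{k-1} + p_{k-2}, q_k = a_k·q_{k-1} + q_{k-2} (p₋₁ = 1, q₋₁ = 0):
  k = 0: a₀ = 6; p₀/q₀ = 6/1; p₀² − 42·q₀² = 36 − 42 = -6.
  k = 1: m = 6, d = 6, a = ⌊(6 + 6)/6⌋ = 2; p/q = (2·6 + 1)/(2·1 + 0) = 13/2; p² − 42·q² = 169 − 168 = 1.
  The first convergent with p² − 42·q² = 1 gives the fundamental solution (x₁, y₁) = (13, 2).
Step 2: Apply the recurrence (x_{n+1}, y_{n+1}) = (x₁x_n + 42y₁y_n, x₁y_n + y₁x_n) repeatedly.
  From (x_1, y_1) = (13, 2): x_2 = 13·13 + 42·2·2 = 337; y_2 = 13·2 + 2·13 = 52.
  From (x_2, y_2) = (337, 52): x_3 = 13·337 + 42·2·52 = 8749; y_3 = 13·52 + 2·337 = 1350.
  From (x_3, y_3) = (8749, 1350): x_4 = 13·8749 + 42·2·1350 = 227137; y_4 = 13·1350 + 2·8749 = 35048.
  From (x_4, y_4) = (227137, 35048): x_5 = 13·227137 + 42·2·35048 = 5896813; y_5 = 13·35048 + 2·227137 = 909898.
Step 3: Verify x_5² - 42·y_5² = 34772403556969 - 34772403556968 = 1 (should be 1). ✓

(x_1, y_1) = (13, 2); (x_5, y_5) = (5896813, 909898).


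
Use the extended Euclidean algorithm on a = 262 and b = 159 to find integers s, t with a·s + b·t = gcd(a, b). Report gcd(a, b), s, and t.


Euclidean algorithm on (262, 159) — divide until remainder is 0:
  262 = 1 · 159 + 103
  159 = 1 · 103 + 56
  103 = 1 · 56 + 47
  56 = 1 · 47 + 9
  47 = 5 · 9 + 2
  9 = 4 · 2 + 1
  2 = 2 · 1 + 0
gcd(262, 159) = 1.
Track Bezout coefficients alongside the remainders: start with r₀ = 262 = a·1 + b·0 (s = 1, t = 0) and r₁ = 159 = a·0 + b·1 (s = 0, t = 1); each new remainder r_{k+1} = r_{k-1} − q_k·r_k inherits s_{k+1} = s_{k-1} − q_k·s_k, t_{k+1} = t_{k-1} − q_k·t_k, so r_k = a·s_k + b·t_k at every step:
  q = 1: r = 103, s = 1 − 1·0 = 1, t = 0 − 1·1 = -1  (check: 262·1 + 159·(-1) = 103)
  q = 1: r = 56, s = 0 − 1·1 = -1, t = 1 − 1·(-1) = 2  (check: 262·(-1) + 159·2 = 56)
  q = 1: r = 47, s = 1 − 1·(-1) = 2, t = -1 − 1·2 = -3  (check: 262·2 + 159·(-3) = 47)
  q = 1: r = 9, s = -1 − 1·2 = -3, t = 2 − 1·(-3) = 5  (check: 262·(-3) + 159·5 = 9)
  q = 5: r = 2, s = 2 − 5·(-3) = 17, t = -3 − 5·5 = -28  (check: 262·17 + 159·(-28) = 2)
  q = 4: r = 1, s = -3 − 4·17 = -71, t = 5 − 4·(-28) = 117  (check: 262·(-71) + 159·117 = 1)
The row with r = 1 (the gcd) gives the Bezout coefficients s = -71, t = 117.
Result: 262 · (-71) + 159 · (117) = 1.

gcd(262, 159) = 1; s = -71, t = 117 (check: 262·(-71) + 159·117 = 1).


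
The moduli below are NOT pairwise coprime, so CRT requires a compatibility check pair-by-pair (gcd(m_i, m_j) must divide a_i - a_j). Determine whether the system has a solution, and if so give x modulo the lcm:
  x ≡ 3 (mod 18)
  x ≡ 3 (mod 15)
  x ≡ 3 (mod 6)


Moduli 18, 15, 6 are not pairwise coprime, so CRT works modulo lcm(m_i) when all pairwise compatibility conditions hold.
Pairwise compatibility: gcd(m_i, m_j) must divide a_i - a_j for every pair.
Merge one congruence at a time:
  Start: x ≡ 3 (mod 18).
  Combine with x ≡ 3 (mod 15): gcd(18, 15) = 3; 3 - 3 = 0, which IS divisible by 3, so compatible.
    Write x = 3 + 18·t and substitute into x ≡ 3 (mod 15): 18·t ≡ 3 − 3 = 0 (mod 15).
    Divide the congruence (and modulus) by g = 3: 6·t ≡ 0 (mod 5).
    Reduce coefficients mod 5: 1·t ≡ 0 (mod 5).
    So t ≡ 0 (mod 5).
    Then x = 3 + 18·0 = 3, valid modulo lcm(18, 15) = 90: x ≡ 3 (mod 90).
  Combine with x ≡ 3 (mod 6): gcd(90, 6) = 6; 3 - 3 = 0, which IS divisible by 6, so compatible.
    Write x = 3 + 90·t and substitute into x ≡ 3 (mod 6): 90·t ≡ 3 − 3 = 0 (mod 6).
    Divide the congruence (and modulus) by g = 6: 15·t ≡ 0 (mod 1).
    Modulo 1 every t works; take t = 0.
    Then x = 3 + 90·0 = 3, valid modulo lcm(90, 6) = 90: x ≡ 3 (mod 90).
Verify: 3 mod 18 = 3, 3 mod 15 = 3, 3 mod 6 = 3.

x ≡ 3 (mod 90).


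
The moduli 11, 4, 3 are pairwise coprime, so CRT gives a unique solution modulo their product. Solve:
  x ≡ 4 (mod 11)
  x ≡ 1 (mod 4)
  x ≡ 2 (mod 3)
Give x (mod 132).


Moduli 11, 4, 3 are pairwise coprime; by CRT there is a unique solution modulo M = 11 · 4 · 3 = 132.
Solve pairwise, accumulating the modulus:
  Start with x ≡ 4 (mod 11).
  Combine with x ≡ 1 (mod 4): since gcd(11, 4) = 1, we get a unique residue mod 44.
    Write x = 4 + 11·t and substitute into x ≡ 1 (mod 4): 11·t ≡ 1 − 4 = -3 (mod 4).
    Reduce coefficients mod 4: 3·t ≡ 1 (mod 4).
    The inverse of 3 mod 4 is 3 (since 3·3 = 9 = 2·4 + 1), so t ≡ 3·1 = 3 ≡ 3 (mod 4).
    Then x = 4 + 11·3 = 37, valid modulo lcm(11, 4) = 44: x ≡ 37 (mod 44).
  Combine with x ≡ 2 (mod 3): since gcd(44, 3) = 1, we get a unique residue mod 132.
    Write x = 37 + 44·t and substitute into x ≡ 2 (mod 3): 44·t ≡ 2 − 37 = -35 (mod 3).
    Reduce coefficients mod 3: 2·t ≡ 1 (mod 3).
    The inverse of 2 mod 3 is 2 (since 2·2 = 4 = 1·3 + 1), so t ≡ 2·1 = 2 ≡ 2 (mod 3).
    Then x = 37 + 44·2 = 125, valid modulo lcm(44, 3) = 132: x ≡ 125 (mod 132).
Verify: 125 mod 11 = 4 ✓, 125 mod 4 = 1 ✓, 125 mod 3 = 2 ✓.

x ≡ 125 (mod 132).


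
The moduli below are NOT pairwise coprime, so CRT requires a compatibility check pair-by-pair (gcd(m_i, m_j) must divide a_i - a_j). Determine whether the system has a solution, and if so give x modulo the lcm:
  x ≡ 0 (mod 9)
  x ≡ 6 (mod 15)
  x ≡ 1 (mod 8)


Moduli 9, 15, 8 are not pairwise coprime, so CRT works modulo lcm(m_i) when all pairwise compatibility conditions hold.
Pairwise compatibility: gcd(m_i, m_j) must divide a_i - a_j for every pair.
Merge one congruence at a time:
  Start: x ≡ 0 (mod 9).
  Combine with x ≡ 6 (mod 15): gcd(9, 15) = 3; 6 - 0 = 6, which IS divisible by 3, so compatible.
    Write x = 0 + 9·t and substitute into x ≡ 6 (mod 15): 9·t ≡ 6 − 0 = 6 (mod 15).
    Divide the congruence (and modulus) by g = 3: 3·t ≡ 2 (mod 5).
    The inverse of 3 mod 5 is 2 (since 3·2 = 6 = 1·5 + 1), so t ≡ 2·2 = 4 ≡ 4 (mod 5).
    Then x = 0 + 9·4 = 36, valid modulo lcm(9, 15) = 45: x ≡ 36 (mod 45).
  Combine with x ≡ 1 (mod 8): gcd(45, 8) = 1; 1 - 36 = -35, which IS divisible by 1, so compatible.
    Write x = 36 + 45·t and substitute into x ≡ 1 (mod 8): 45·t ≡ 1 − 36 = -35 (mod 8).
    Reduce coefficients mod 8: 5·t ≡ 5 (mod 8).
    The inverse of 5 mod 8 is 5 (since 5·5 = 25 = 3·8 + 1), so t ≡ 5·5 = 25 ≡ 1 (mod 8).
    Then x = 36 + 45·1 = 81, valid modulo lcm(45, 8) = 360: x ≡ 81 (mod 360).
Verify: 81 mod 9 = 0, 81 mod 15 = 6, 81 mod 8 = 1.

x ≡ 81 (mod 360).


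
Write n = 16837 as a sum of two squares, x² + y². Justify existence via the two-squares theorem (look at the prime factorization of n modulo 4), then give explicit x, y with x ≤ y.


Step 1: Factor n = 16837 = 113 · 149.
Step 2: Check the mod-4 condition on each prime factor: 113 ≡ 1 (mod 4), exponent 1; 149 ≡ 1 (mod 4), exponent 1.
All primes ≡ 3 (mod 4) appear to even exponent (or don't appear), so by the two-squares theorem n IS expressible as a sum of two squares.
Step 3: Build a representation. Here n = 113 · 149 is a product of primes ≡ 1 (mod 4). Each prime p ≡ 1 (mod 4) is itself a sum of two squares; find a² by testing p − a² for a perfect square:
  113: 113 − 1² = 112, 113 − 2² = 109, 113 − 3² = 104, 113 − 4² = 97, 113 − 5² = 88, 113 − 6² = 77, 113 − 7² = 64 = 8² ⇒ 113 = 7² + 8².
  149: 149 − 1² = 148, 149 − 2² = 145, 149 − 3² = 140, 149 − 4² = 133, 149 − 5² = 124, 149 − 6² = 113, 149 − 7² = 100 = 10² ⇒ 149 = 7² + 10².
  Combine using the Brahmagupta–Fibonacci identity (a² + b²)(c² + d²) = (ac − bd)² + (ad + bc)² = (ac + bd)² + (ad − bc)²:
  113 · 149 = 16837: from (7² + 8²)(7² + 10²), take (7·7 − 8·10, 7·10 + 8·7) = (49 − 80, 70 + 56) = (-31, 126); dropping signs (only squares matter) gives (31, 126); check 31² + 126² = 961 + 15876 = 16837 ✓.
Step 4: Order so x ≤ y and verify: 31² + 126² = 961 + 15876 = 16837 = n. ✓

n = 16837 = 31² + 126² (one valid representation with x ≤ y).


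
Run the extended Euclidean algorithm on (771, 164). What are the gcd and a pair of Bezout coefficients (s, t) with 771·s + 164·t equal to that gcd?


Euclidean algorithm on (771, 164) — divide until remainder is 0:
  771 = 4 · 164 + 115
  164 = 1 · 115 + 49
  115 = 2 · 49 + 17
  49 = 2 · 17 + 15
  17 = 1 · 15 + 2
  15 = 7 · 2 + 1
  2 = 2 · 1 + 0
gcd(771, 164) = 1.
Track Bezout coefficients alongside the remainders: start with r₀ = 771 = a·1 + b·0 (s = 1, t = 0) and r₁ = 164 = a·0 + b·1 (s = 0, t = 1); each new remainder r_{k+1} = r_{k-1} − q_k·r_k inherits s_{k+1} = s_{k-1} − q_k·s_k, t_{k+1} = t_{k-1} − q_k·t_k, so r_k = a·s_k + b·t_k at every step:
  q = 4: r = 115, s = 1 − 4·0 = 1, t = 0 − 4·1 = -4  (check: 771·1 + 164·(-4) = 115)
  q = 1: r = 49, s = 0 − 1·1 = -1, t = 1 − 1·(-4) = 5  (check: 771·(-1) + 164·5 = 49)
  q = 2: r = 17, s = 1 − 2·(-1) = 3, t = -4 − 2·5 = -14  (check: 771·3 + 164·(-14) = 17)
  q = 2: r = 15, s = -1 − 2·3 = -7, t = 5 − 2·(-14) = 33  (check: 771·(-7) + 164·33 = 15)
  q = 1: r = 2, s = 3 − 1·(-7) = 10, t = -14 − 1·33 = -47  (check: 771·10 + 164·(-47) = 2)
  q = 7: r = 1, s = -7 − 7·10 = -77, t = 33 − 7·(-47) = 362  (check: 771·(-77) + 164·362 = 1)
The row with r = 1 (the gcd) gives the Bezout coefficients s = -77, t = 362.
Result: 771 · (-77) + 164 · (362) = 1.

gcd(771, 164) = 1; s = -77, t = 362 (check: 771·(-77) + 164·362 = 1).


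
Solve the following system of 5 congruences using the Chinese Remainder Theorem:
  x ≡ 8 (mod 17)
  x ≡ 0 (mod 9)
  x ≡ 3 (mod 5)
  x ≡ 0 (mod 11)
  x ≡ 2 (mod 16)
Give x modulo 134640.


Product of moduli M = 17 · 9 · 5 · 11 · 16 = 134640.
Merge one congruence at a time:
  Start: x ≡ 8 (mod 17).
  Combine with x ≡ 0 (mod 9); new modulus lcm = 153.
    Write x = 8 + 17·t and substitute into x ≡ 0 (mod 9): 17·t ≡ 0 − 8 = -8 (mod 9).
    Reduce coefficients mod 9: 8·t ≡ 1 (mod 9).
    The inverse of 8 mod 9 is 8 (since 8·8 = 64 = 7·9 + 1), so t ≡ 8·1 = 8 ≡ 8 (mod 9).
    Then x = 8 + 17·8 = 144, valid modulo lcm(17, 9) = 153: x ≡ 144 (mod 153).
  Combine with x ≡ 3 (mod 5); new modulus lcm = 765.
    Write x = 144 + 153·t and substitute into x ≡ 3 (mod 5): 153·t ≡ 3 − 144 = -141 (mod 5).
    Reduce coefficients mod 5: 3·t ≡ 4 (mod 5).
    The inverse of 3 mod 5 is 2 (since 3·2 = 6 = 1·5 + 1), so t ≡ 2·4 = 8 ≡ 3 (mod 5).
    Then x = 144 + 153·3 = 603, valid modulo lcm(153, 5) = 765: x ≡ 603 (mod 765).
  Combine with x ≡ 0 (mod 11); new modulus lcm = 8415.
    Write x = 603 + 765·t and substitute into x ≡ 0 (mod 11): 765·t ≡ 0 − 603 = -603 (mod 11).
    Reduce coefficients mod 11: 6·t ≡ 2 (mod 11).
    The inverse of 6 mod 11 is 2 (since 6·2 = 12 = 1·11 + 1), so t ≡ 2·2 = 4 ≡ 4 (mod 11).
    Then x = 603 + 765·4 = 3663, valid modulo lcm(765, 11) = 8415: x ≡ 3663 (mod 8415).
  Combine with x ≡ 2 (mod 16); new modulus lcm = 134640.
    Write x = 3663 + 8415·t and substitute into x ≡ 2 (mod 16): 8415·t ≡ 2 − 3663 = -3661 (mod 16).
    Reduce coefficients mod 16: 15·t ≡ 3 (mod 16).
    The inverse of 15 mod 16 is 15 (since 15·15 = 225 = 14·16 + 1), so t ≡ 15·3 = 45 ≡ 13 (mod 16).
    Then x = 3663 + 8415·13 = 113058, valid modulo lcm(8415, 16) = 134640: x ≡ 113058 (mod 134640).
Verify against each original: 113058 mod 17 = 8, 113058 mod 9 = 0, 113058 mod 5 = 3, 113058 mod 11 = 0, 113058 mod 16 = 2.

x ≡ 113058 (mod 134640).


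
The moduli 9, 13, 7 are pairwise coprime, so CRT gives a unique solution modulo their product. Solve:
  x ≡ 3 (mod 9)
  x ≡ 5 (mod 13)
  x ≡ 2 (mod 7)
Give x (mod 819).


Moduli 9, 13, 7 are pairwise coprime; by CRT there is a unique solution modulo M = 9 · 13 · 7 = 819.
Solve pairwise, accumulating the modulus:
  Start with x ≡ 3 (mod 9).
  Combine with x ≡ 5 (mod 13): since gcd(9, 13) = 1, we get a unique residue mod 117.
    Write x = 3 + 9·t and substitute into x ≡ 5 (mod 13): 9·t ≡ 5 − 3 = 2 (mod 13).
    The inverse of 9 mod 13 is 3 (since 9·3 = 27 = 2·13 + 1), so t ≡ 3·2 = 6 ≡ 6 (mod 13).
    Then x = 3 + 9·6 = 57, valid modulo lcm(9, 13) = 117: x ≡ 57 (mod 117).
  Combine with x ≡ 2 (mod 7): since gcd(117, 7) = 1, we get a unique residue mod 819.
    Write x = 57 + 117·t and substitute into x ≡ 2 (mod 7): 117·t ≡ 2 − 57 = -55 (mod 7).
    Reduce coefficients mod 7: 5·t ≡ 1 (mod 7).
    The inverse of 5 mod 7 is 3 (since 5·3 = 15 = 2·7 + 1), so t ≡ 3·1 = 3 ≡ 3 (mod 7).
    Then x = 57 + 117·3 = 408, valid modulo lcm(117, 7) = 819: x ≡ 408 (mod 819).
Verify: 408 mod 9 = 3 ✓, 408 mod 13 = 5 ✓, 408 mod 7 = 2 ✓.

x ≡ 408 (mod 819).


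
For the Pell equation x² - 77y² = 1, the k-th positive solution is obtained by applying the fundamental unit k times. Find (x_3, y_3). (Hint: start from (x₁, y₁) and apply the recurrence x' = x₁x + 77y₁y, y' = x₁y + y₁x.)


Step 1: Find the fundamental solution (x₁, y₁) of x² - 77y² = 1.
  Expand √77 as a continued fraction. a₀ = ⌊√77⌋ = 8; iterate m_{k+1} = d_k·a_k − m_k, d_{k+1} = (77 − m_{k+1}²)/d_k, a_{k+1} = ⌊(a₀ + m_{k+1})/d_{k+1}⌋ (starting m₀ = 0, d₀ = 1), with convergents p_k = a_k·p_{k-1} + p_{k-2}, q_k = a_k·q_{k-1} + q_{k-2} (p₋₁ = 1, q₋₁ = 0):
  k = 0: a₀ = 8; p₀/q₀ = 8/1; p₀² − 77·q₀² = 64 − 77 = -13.
  k = 1: m = 8, d = 13, a = ⌊(8 + 8)/13⌋ = 1; p/q = (1·8 + 1)/(1·1 + 0) = 9/1; p² − 77·q² = 81 − 77 = 4.
  k = 2: m = 5, d = 4, a = ⌊(8 + 5)/4⌋ = 3; p/q = (3·9 + 8)/(3·1 + 1) = 35/4; p² − 77·q² = 1225 − 1232 = -7.
  k = 3: m = 7, d = 7, a = ⌊(8 + 7)/7⌋ = 2; p/q = (2·35 + 9)/(2·4 + 1) = 79/9; p² − 77·q² = 6241 − 6237 = 4.
  k = 4: m = 7, d = 4, a = ⌊(8 + 7)/4⌋ = 3; p/q = (3·79 + 35)/(3·9 + 4) = 272/31; p² − 77·q² = 73984 − 73997 = -13.
  k = 5: m = 5, d = 13, a = ⌊(8 + 5)/13⌋ = 1; p/q = (1·272 + 79)/(1·31 + 9) = 351/40; p² − 77·q² = 123201 − 123200 = 1.
  The first convergent with p² − 77·q² = 1 gives the fundamental solution (x₁, y₁) = (351, 40).
Step 2: Apply the recurrence (x_{n+1}, y_{n+1}) = (x₁x_n + 77y₁y_n, x₁y_n + y₁x_n) repeatedly.
  From (x_1, y_1) = (351, 40): x_2 = 351·351 + 77·40·40 = 246401; y_2 = 351·40 + 40·351 = 28080.
  From (x_2, y_2) = (246401, 28080): x_3 = 351·246401 + 77·40·28080 = 172973151; y_3 = 351·28080 + 40·246401 = 19712120.
Step 3: Verify x_3² - 77·y_3² = 29919710966868801 - 29919710966868800 = 1 (should be 1). ✓

(x_1, y_1) = (351, 40); (x_3, y_3) = (172973151, 19712120).


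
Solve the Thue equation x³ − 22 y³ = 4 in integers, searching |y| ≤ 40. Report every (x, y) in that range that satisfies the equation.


The equation is x³ - 22y³ = 4. For fixed y, x³ = 22·y³ + 4, so a solution requires the RHS to be a perfect cube.
Strategy: iterate y from -40 to 40, compute RHS = 22·y³ + 4, and check whether it is a (positive or negative) perfect cube.
Check small values of y:
  y = 0: RHS = 4 is not a perfect cube.
  y = 1: RHS = 26 is not a perfect cube.
  y = -1: RHS = -18 is not a perfect cube.
  y = 2: RHS = 180 is not a perfect cube.
  y = -2: RHS = -172 is not a perfect cube.
  y = 3: RHS = 598 is not a perfect cube.
  y = -3: RHS = -590 is not a perfect cube.
Continuing the search up to |y| = 40 finds no solutions either.
No (x, y) in the scanned range satisfies the equation.

No integer solutions with |y| ≤ 40.


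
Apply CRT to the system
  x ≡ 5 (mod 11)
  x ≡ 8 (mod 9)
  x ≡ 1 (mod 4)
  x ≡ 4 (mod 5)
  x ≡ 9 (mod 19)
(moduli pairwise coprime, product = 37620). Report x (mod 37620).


Product of moduli M = 11 · 9 · 4 · 5 · 19 = 37620.
Merge one congruence at a time:
  Start: x ≡ 5 (mod 11).
  Combine with x ≡ 8 (mod 9); new modulus lcm = 99.
    Write x = 5 + 11·t and substitute into x ≡ 8 (mod 9): 11·t ≡ 8 − 5 = 3 (mod 9).
    Reduce coefficients mod 9: 2·t ≡ 3 (mod 9).
    The inverse of 2 mod 9 is 5 (since 2·5 = 10 = 1·9 + 1), so t ≡ 5·3 = 15 ≡ 6 (mod 9).
    Then x = 5 + 11·6 = 71, valid modulo lcm(11, 9) = 99: x ≡ 71 (mod 99).
  Combine with x ≡ 1 (mod 4); new modulus lcm = 396.
    Write x = 71 + 99·t and substitute into x ≡ 1 (mod 4): 99·t ≡ 1 − 71 = -70 (mod 4).
    Reduce coefficients mod 4: 3·t ≡ 2 (mod 4).
    The inverse of 3 mod 4 is 3 (since 3·3 = 9 = 2·4 + 1), so t ≡ 3·2 = 6 ≡ 2 (mod 4).
    Then x = 71 + 99·2 = 269, valid modulo lcm(99, 4) = 396: x ≡ 269 (mod 396).
  Combine with x ≡ 4 (mod 5); new modulus lcm = 1980.
    Write x = 269 + 396·t and substitute into x ≡ 4 (mod 5): 396·t ≡ 4 − 269 = -265 (mod 5).
    Reduce coefficients mod 5: 1·t ≡ 0 (mod 5).
    So t ≡ 0 (mod 5).
    Then x = 269 + 396·0 = 269, valid modulo lcm(396, 5) = 1980: x ≡ 269 (mod 1980).
  Combine with x ≡ 9 (mod 19); new modulus lcm = 37620.
    Write x = 269 + 1980·t and substitute into x ≡ 9 (mod 19): 1980·t ≡ 9 − 269 = -260 (mod 19).
    Reduce coefficients mod 19: 4·t ≡ 6 (mod 19).
    The inverse of 4 mod 19 is 5 (since 4·5 = 20 = 1·19 + 1), so t ≡ 5·6 = 30 ≡ 11 (mod 19).
    Then x = 269 + 1980·11 = 22049, valid modulo lcm(1980, 19) = 37620: x ≡ 22049 (mod 37620).
Verify against each original: 22049 mod 11 = 5, 22049 mod 9 = 8, 22049 mod 4 = 1, 22049 mod 5 = 4, 22049 mod 19 = 9.

x ≡ 22049 (mod 37620).


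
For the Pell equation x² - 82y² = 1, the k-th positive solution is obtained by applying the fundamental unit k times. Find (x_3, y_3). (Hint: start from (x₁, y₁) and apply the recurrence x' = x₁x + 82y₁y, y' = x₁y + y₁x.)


Step 1: Find the fundamental solution (x₁, y₁) of x² - 82y² = 1.
  Expand √82 as a continued fraction. a₀ = ⌊√82⌋ = 9; iterate m_{k+1} = d_k·a_k − m_k, d_{k+1} = (82 − m_{k+1}²)/d_k, a_{k+1} = ⌊(a₀ + m_{k+1})/d_{k+1}⌋ (starting m₀ = 0, d₀ = 1), with convergents p_k = a_k·p_{k-1} + p_{k-2}, q_k = a_k·q_{k-1} + q_{k-2} (p₋₁ = 1, q₋₁ = 0):
  k = 0: a₀ = 9; p₀/q₀ = 9/1; p₀² − 82·q₀² = 81 − 82 = -1.
  k = 1: m = 9, d = 1, a = ⌊(9 + 9)/1⌋ = 18; p/q = (18·9 + 1)/(18·1 + 0) = 163/18; p² − 82·q² = 26569 − 26568 = 1.
  The first convergent with p² − 82·q² = 1 gives the fundamental solution (x₁, y₁) = (163, 18).
Step 2: Apply the recurrence (x_{n+1}, y_{n+1}) = (x₁x_n + 82y₁y_n, x₁y_n + y₁x_n) repeatedly.
  From (x_1, y_1) = (163, 18): x_2 = 163·163 + 82·18·18 = 53137; y_2 = 163·18 + 18·163 = 5868.
  From (x_2, y_2) = (53137, 5868): x_3 = 163·53137 + 82·18·5868 = 17322499; y_3 = 163·5868 + 18·53137 = 1912950.
Step 3: Verify x_3² - 82·y_3² = 300068971605001 - 300068971605000 = 1 (should be 1). ✓

(x_1, y_1) = (163, 18); (x_3, y_3) = (17322499, 1912950).


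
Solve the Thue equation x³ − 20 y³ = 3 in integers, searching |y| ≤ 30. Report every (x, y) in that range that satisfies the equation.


The equation is x³ - 20y³ = 3. For fixed y, x³ = 20·y³ + 3, so a solution requires the RHS to be a perfect cube.
Strategy: iterate y from -30 to 30, compute RHS = 20·y³ + 3, and check whether it is a (positive or negative) perfect cube.
Check small values of y:
  y = 0: RHS = 3 is not a perfect cube.
  y = 1: RHS = 23 is not a perfect cube.
  y = -1: RHS = -17 is not a perfect cube.
  y = 2: RHS = 163 is not a perfect cube.
  y = -2: RHS = -157 is not a perfect cube.
  y = 3: RHS = 543 is not a perfect cube.
  y = -3: RHS = -537 is not a perfect cube.
Continuing the search up to |y| = 30 finds no solutions either.
No (x, y) in the scanned range satisfies the equation.

No integer solutions with |y| ≤ 30.


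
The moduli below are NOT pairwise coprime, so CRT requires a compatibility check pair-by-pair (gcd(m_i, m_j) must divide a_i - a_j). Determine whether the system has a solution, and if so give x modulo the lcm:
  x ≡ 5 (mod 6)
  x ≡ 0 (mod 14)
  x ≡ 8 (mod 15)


Moduli 6, 14, 15 are not pairwise coprime, so CRT works modulo lcm(m_i) when all pairwise compatibility conditions hold.
Pairwise compatibility: gcd(m_i, m_j) must divide a_i - a_j for every pair.
Merge one congruence at a time:
  Start: x ≡ 5 (mod 6).
  Combine with x ≡ 0 (mod 14): gcd(6, 14) = 2, and 0 - 5 = -5 is NOT divisible by 2.
    ⇒ system is inconsistent (no integer solution).

No solution (the system is inconsistent).


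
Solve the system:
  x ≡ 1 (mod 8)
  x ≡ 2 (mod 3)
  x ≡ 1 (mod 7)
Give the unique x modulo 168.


Moduli 8, 3, 7 are pairwise coprime; by CRT there is a unique solution modulo M = 8 · 3 · 7 = 168.
Solve pairwise, accumulating the modulus:
  Start with x ≡ 1 (mod 8).
  Combine with x ≡ 2 (mod 3): since gcd(8, 3) = 1, we get a unique residue mod 24.
    Write x = 1 + 8·t and substitute into x ≡ 2 (mod 3): 8·t ≡ 2 − 1 = 1 (mod 3).
    Reduce coefficients mod 3: 2·t ≡ 1 (mod 3).
    The inverse of 2 mod 3 is 2 (since 2·2 = 4 = 1·3 + 1), so t ≡ 2·1 = 2 ≡ 2 (mod 3).
    Then x = 1 + 8·2 = 17, valid modulo lcm(8, 3) = 24: x ≡ 17 (mod 24).
  Combine with x ≡ 1 (mod 7): since gcd(24, 7) = 1, we get a unique residue mod 168.
    Write x = 17 + 24·t and substitute into x ≡ 1 (mod 7): 24·t ≡ 1 − 17 = -16 (mod 7).
    Reduce coefficients mod 7: 3·t ≡ 5 (mod 7).
    The inverse of 3 mod 7 is 5 (since 3·5 = 15 = 2·7 + 1), so t ≡ 5·5 = 25 ≡ 4 (mod 7).
    Then x = 17 + 24·4 = 113, valid modulo lcm(24, 7) = 168: x ≡ 113 (mod 168).
Verify: 113 mod 8 = 1 ✓, 113 mod 3 = 2 ✓, 113 mod 7 = 1 ✓.

x ≡ 113 (mod 168).


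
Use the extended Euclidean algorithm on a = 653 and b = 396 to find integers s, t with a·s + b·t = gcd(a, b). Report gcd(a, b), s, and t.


Euclidean algorithm on (653, 396) — divide until remainder is 0:
  653 = 1 · 396 + 257
  396 = 1 · 257 + 139
  257 = 1 · 139 + 118
  139 = 1 · 118 + 21
  118 = 5 · 21 + 13
  21 = 1 · 13 + 8
  13 = 1 · 8 + 5
  8 = 1 · 5 + 3
  5 = 1 · 3 + 2
  3 = 1 · 2 + 1
  2 = 2 · 1 + 0
gcd(653, 396) = 1.
Track Bezout coefficients alongside the remainders: start with r₀ = 653 = a·1 + b·0 (s = 1, t = 0) and r₁ = 396 = a·0 + b·1 (s = 0, t = 1); each new remainder r_{k+1} = r_{k-1} − q_k·r_k inherits s_{k+1} = s_{k-1} − q_k·s_k, t_{k+1} = t_{k-1} − q_k·t_k, so r_k = a·s_k + b·t_k at every step:
  q = 1: r = 257, s = 1 − 1·0 = 1, t = 0 − 1·1 = -1  (check: 653·1 + 396·(-1) = 257)
  q = 1: r = 139, s = 0 − 1·1 = -1, t = 1 − 1·(-1) = 2  (check: 653·(-1) + 396·2 = 139)
  q = 1: r = 118, s = 1 − 1·(-1) = 2, t = -1 − 1·2 = -3  (check: 653·2 + 396·(-3) = 118)
  q = 1: r = 21, s = -1 − 1·2 = -3, t = 2 − 1·(-3) = 5  (check: 653·(-3) + 396·5 = 21)
  q = 5: r = 13, s = 2 − 5·(-3) = 17, t = -3 − 5·5 = -28  (check: 653·17 + 396·(-28) = 13)
  q = 1: r = 8, s = -3 − 1·17 = -20, t = 5 − 1·(-28) = 33  (check: 653·(-20) + 396·33 = 8)
  q = 1: r = 5, s = 17 − 1·(-20) = 37, t = -28 − 1·33 = -61  (check: 653·37 + 396·(-61) = 5)
  q = 1: r = 3, s = -20 − 1·37 = -57, t = 33 − 1·(-61) = 94  (check: 653·(-57) + 396·94 = 3)
  q = 1: r = 2, s = 37 − 1·(-57) = 94, t = -61 − 1·94 = -155  (check: 653·94 + 396·(-155) = 2)
  q = 1: r = 1, s = -57 − 1·94 = -151, t = 94 − 1·(-155) = 249  (check: 653·(-151) + 396·249 = 1)
The row with r = 1 (the gcd) gives the Bezout coefficients s = -151, t = 249.
Result: 653 · (-151) + 396 · (249) = 1.

gcd(653, 396) = 1; s = -151, t = 249 (check: 653·(-151) + 396·249 = 1).


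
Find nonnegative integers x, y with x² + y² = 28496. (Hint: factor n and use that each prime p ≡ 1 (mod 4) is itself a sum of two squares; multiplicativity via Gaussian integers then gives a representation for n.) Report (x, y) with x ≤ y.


Step 1: Factor n = 28496 = 2^4 · 13 · 137.
Step 2: Check the mod-4 condition on each prime factor: 2 = 2 (special); 13 ≡ 1 (mod 4), exponent 1; 137 ≡ 1 (mod 4), exponent 1.
All primes ≡ 3 (mod 4) appear to even exponent (or don't appear), so by the two-squares theorem n IS expressible as a sum of two squares.
Step 3: Build a representation. Group n = k² · m with k = 4 and m = 13 · 137 = 1781 (a product of primes ≡ 1 (mod 4)); a representation of m scales to one of n via (k·x)² + (k·y)² = k²(x² + y²). Each prime p ≡ 1 (mod 4) is itself a sum of two squares; find a² by testing p − a² for a perfect square:
  13: 13 − 1² = 12, 13 − 2² = 9 = 3² ⇒ 13 = 2² + 3².
  137: 137 − 1² = 136, 137 − 2² = 133, 137 − 3² = 128, 137 − 4² = 121 = 11² ⇒ 137 = 4² + 11².
  Combine using the Brahmagupta–Fibonacci identity (a² + b²)(c² + d²) = (ac − bd)² + (ad + bc)² = (ac + bd)² + (ad − bc)²:
  13 · 137 = 1781: from (2² + 3²)(4² + 11²), take (2·4 − 3·11, 2·11 + 3·4) = (8 − 33, 22 + 12) = (-25, 34); dropping signs (only squares matter) gives (25, 34); check 25² + 34² = 625 + 1156 = 1781 ✓.
  Scale by k = 4: (4·25, 4·34) = (100, 136).
Step 4: Order so x ≤ y and verify: 100² + 136² = 10000 + 18496 = 28496 = n. ✓

n = 28496 = 100² + 136² (one valid representation with x ≤ y).


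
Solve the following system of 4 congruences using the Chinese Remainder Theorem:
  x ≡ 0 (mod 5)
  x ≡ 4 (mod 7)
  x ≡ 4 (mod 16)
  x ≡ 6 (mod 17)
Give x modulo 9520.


Product of moduli M = 5 · 7 · 16 · 17 = 9520.
Merge one congruence at a time:
  Start: x ≡ 0 (mod 5).
  Combine with x ≡ 4 (mod 7); new modulus lcm = 35.
    Write x = 0 + 5·t and substitute into x ≡ 4 (mod 7): 5·t ≡ 4 − 0 = 4 (mod 7).
    The inverse of 5 mod 7 is 3 (since 5·3 = 15 = 2·7 + 1), so t ≡ 3·4 = 12 ≡ 5 (mod 7).
    Then x = 0 + 5·5 = 25, valid modulo lcm(5, 7) = 35: x ≡ 25 (mod 35).
  Combine with x ≡ 4 (mod 16); new modulus lcm = 560.
    Write x = 25 + 35·t and substitute into x ≡ 4 (mod 16): 35·t ≡ 4 − 25 = -21 (mod 16).
    Reduce coefficients mod 16: 3·t ≡ 11 (mod 16).
    The inverse of 3 mod 16 is 11 (since 3·11 = 33 = 2·16 + 1), so t ≡ 11·11 = 121 ≡ 9 (mod 16).
    Then x = 25 + 35·9 = 340, valid modulo lcm(35, 16) = 560: x ≡ 340 (mod 560).
  Combine with x ≡ 6 (mod 17); new modulus lcm = 9520.
    Write x = 340 + 560·t and substitute into x ≡ 6 (mod 17): 560·t ≡ 6 − 340 = -334 (mod 17).
    Reduce coefficients mod 17: 16·t ≡ 6 (mod 17).
    The inverse of 16 mod 17 is 16 (since 16·16 = 256 = 15·17 + 1), so t ≡ 16·6 = 96 ≡ 11 (mod 17).
    Then x = 340 + 560·11 = 6500, valid modulo lcm(560, 17) = 9520: x ≡ 6500 (mod 9520).
Verify against each original: 6500 mod 5 = 0, 6500 mod 7 = 4, 6500 mod 16 = 4, 6500 mod 17 = 6.

x ≡ 6500 (mod 9520).


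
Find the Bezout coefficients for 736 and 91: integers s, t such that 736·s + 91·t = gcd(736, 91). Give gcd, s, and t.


Euclidean algorithm on (736, 91) — divide until remainder is 0:
  736 = 8 · 91 + 8
  91 = 11 · 8 + 3
  8 = 2 · 3 + 2
  3 = 1 · 2 + 1
  2 = 2 · 1 + 0
gcd(736, 91) = 1.
Track Bezout coefficients alongside the remainders: start with r₀ = 736 = a·1 + b·0 (s = 1, t = 0) and r₁ = 91 = a·0 + b·1 (s = 0, t = 1); each new remainder r_{k+1} = r_{k-1} − q_k·r_k inherits s_{k+1} = s_{k-1} − q_k·s_k, t_{k+1} = t_{k-1} − q_k·t_k, so r_k = a·s_k + b·t_k at every step:
  q = 8: r = 8, s = 1 − 8·0 = 1, t = 0 − 8·1 = -8  (check: 736·1 + 91·(-8) = 8)
  q = 11: r = 3, s = 0 − 11·1 = -11, t = 1 − 11·(-8) = 89  (check: 736·(-11) + 91·89 = 3)
  q = 2: r = 2, s = 1 − 2·(-11) = 23, t = -8 − 2·89 = -186  (check: 736·23 + 91·(-186) = 2)
  q = 1: r = 1, s = -11 − 1·23 = -34, t = 89 − 1·(-186) = 275  (check: 736·(-34) + 91·275 = 1)
The row with r = 1 (the gcd) gives the Bezout coefficients s = -34, t = 275.
Result: 736 · (-34) + 91 · (275) = 1.

gcd(736, 91) = 1; s = -34, t = 275 (check: 736·(-34) + 91·275 = 1).


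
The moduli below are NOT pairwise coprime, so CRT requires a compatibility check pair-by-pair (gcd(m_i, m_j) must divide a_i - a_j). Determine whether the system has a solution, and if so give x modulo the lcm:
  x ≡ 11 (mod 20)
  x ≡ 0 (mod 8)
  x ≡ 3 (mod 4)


Moduli 20, 8, 4 are not pairwise coprime, so CRT works modulo lcm(m_i) when all pairwise compatibility conditions hold.
Pairwise compatibility: gcd(m_i, m_j) must divide a_i - a_j for every pair.
Merge one congruence at a time:
  Start: x ≡ 11 (mod 20).
  Combine with x ≡ 0 (mod 8): gcd(20, 8) = 4, and 0 - 11 = -11 is NOT divisible by 4.
    ⇒ system is inconsistent (no integer solution).

No solution (the system is inconsistent).


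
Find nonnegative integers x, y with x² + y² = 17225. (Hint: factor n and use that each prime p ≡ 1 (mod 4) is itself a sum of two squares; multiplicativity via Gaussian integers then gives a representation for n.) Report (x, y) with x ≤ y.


Step 1: Factor n = 17225 = 5^2 · 13 · 53.
Step 2: Check the mod-4 condition on each prime factor: 5 ≡ 1 (mod 4), exponent 2; 13 ≡ 1 (mod 4), exponent 1; 53 ≡ 1 (mod 4), exponent 1.
All primes ≡ 3 (mod 4) appear to even exponent (or don't appear), so by the two-squares theorem n IS expressible as a sum of two squares.
Step 3: Build a representation. Group n = k² · m with k = 5 and m = 13 · 53 = 689 (a product of primes ≡ 1 (mod 4)); a representation of m scales to one of n via (k·x)² + (k·y)² = k²(x² + y²). Each prime p ≡ 1 (mod 4) is itself a sum of two squares; find a² by testing p − a² for a perfect square:
  13: 13 − 1² = 12, 13 − 2² = 9 = 3² ⇒ 13 = 2² + 3².
  53: 53 − 1² = 52, 53 − 2² = 49 = 7² ⇒ 53 = 2² + 7².
  Combine using the Brahmagupta–Fibonacci identity (a² + b²)(c² + d²) = (ac − bd)² + (ad + bc)² = (ac + bd)² + (ad − bc)²:
  13 · 53 = 689: from (2² + 3²)(2² + 7²), take (2·2 − 3·7, 2·7 + 3·2) = (4 − 21, 14 + 6) = (-17, 20); dropping signs (only squares matter) gives (17, 20); check 17² + 20² = 289 + 400 = 689 ✓.
  Scale by k = 5: (5·17, 5·20) = (85, 100).
Step 4: Order so x ≤ y and verify: 85² + 100² = 7225 + 10000 = 17225 = n. ✓

n = 17225 = 85² + 100² (one valid representation with x ≤ y).


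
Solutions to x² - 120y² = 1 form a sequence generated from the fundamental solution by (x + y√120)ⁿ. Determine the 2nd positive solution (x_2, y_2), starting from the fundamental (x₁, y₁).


Step 1: Find the fundamental solution (x₁, y₁) of x² - 120y² = 1.
  Expand √120 as a continued fraction. a₀ = ⌊√120⌋ = 10; iterate m_{k+1} = d_k·a_k − m_k, d_{k+1} = (120 − m_{k+1}²)/d_k, a_{k+1} = ⌊(a₀ + m_{k+1})/d_{k+1}⌋ (starting m₀ = 0, d₀ = 1), with convergents p_k = a_k·p_{k-1} + p_{k-2}, q_k = a_k·q_{k-1} + q_{k-2} (p₋₁ = 1, q₋₁ = 0):
  k = 0: a₀ = 10; p₀/q₀ = 10/1; p₀² − 120·q₀² = 100 − 120 = -20.
  k = 1: m = 10, d = 20, a = ⌊(10 + 10)/20⌋ = 1; p/q = (1·10 + 1)/(1·1 + 0) = 11/1; p² − 120·q² = 121 − 120 = 1.
  The first convergent with p² − 120·q² = 1 gives the fundamental solution (x₁, y₁) = (11, 1).
Step 2: Apply the recurrence (x_{n+1}, y_{n+1}) = (x₁x_n + 120y₁y_n, x₁y_n + y₁x_n) repeatedly.
  From (x_1, y_1) = (11, 1): x_2 = 11·11 + 120·1·1 = 241; y_2 = 11·1 + 1·11 = 22.
Step 3: Verify x_2² - 120·y_2² = 58081 - 58080 = 1 (should be 1). ✓

(x_1, y_1) = (11, 1); (x_2, y_2) = (241, 22).


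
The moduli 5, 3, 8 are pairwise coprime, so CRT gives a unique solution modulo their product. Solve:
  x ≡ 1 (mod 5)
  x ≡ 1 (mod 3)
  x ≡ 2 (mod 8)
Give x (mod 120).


Moduli 5, 3, 8 are pairwise coprime; by CRT there is a unique solution modulo M = 5 · 3 · 8 = 120.
Solve pairwise, accumulating the modulus:
  Start with x ≡ 1 (mod 5).
  Combine with x ≡ 1 (mod 3): since gcd(5, 3) = 1, we get a unique residue mod 15.
    Write x = 1 + 5·t and substitute into x ≡ 1 (mod 3): 5·t ≡ 1 − 1 = 0 (mod 3).
    Reduce coefficients mod 3: 2·t ≡ 0 (mod 3).
    The inverse of 2 mod 3 is 2 (since 2·2 = 4 = 1·3 + 1), so t ≡ 2·0 = 0 ≡ 0 (mod 3).
    Then x = 1 + 5·0 = 1, valid modulo lcm(5, 3) = 15: x ≡ 1 (mod 15).
  Combine with x ≡ 2 (mod 8): since gcd(15, 8) = 1, we get a unique residue mod 120.
    Write x = 1 + 15·t and substitute into x ≡ 2 (mod 8): 15·t ≡ 2 − 1 = 1 (mod 8).
    Reduce coefficients mod 8: 7·t ≡ 1 (mod 8).
    The inverse of 7 mod 8 is 7 (since 7·7 = 49 = 6·8 + 1), so t ≡ 7·1 = 7 ≡ 7 (mod 8).
    Then x = 1 + 15·7 = 106, valid modulo lcm(15, 8) = 120: x ≡ 106 (mod 120).
Verify: 106 mod 5 = 1 ✓, 106 mod 3 = 1 ✓, 106 mod 8 = 2 ✓.

x ≡ 106 (mod 120).
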